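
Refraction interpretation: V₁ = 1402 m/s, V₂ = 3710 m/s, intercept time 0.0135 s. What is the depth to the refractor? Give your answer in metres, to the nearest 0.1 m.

h = tᵢ·V₁·V₂ / (2·√(V₂²−V₁²)).
√(V₂²−V₁²) = √(3710² − 1402²) = 3434.9 m/s.
h = 0.0135 s × 1402 × 3710 / (2 × 3434.9) = 10.22 m.

10.2 m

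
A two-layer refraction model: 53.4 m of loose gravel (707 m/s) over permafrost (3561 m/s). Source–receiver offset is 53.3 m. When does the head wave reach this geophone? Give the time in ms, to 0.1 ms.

θ_c = arcsin(V₁/V₂) = arcsin(707/3561) = 11.45°, cos θ_c = 0.9801.
Intercept time tᵢ = 2h cos θ_c / V₁ = 2·53.4·0.9801/707 = 0.14805 s.
t = x/V₂ + tᵢ = 53.3/3561 + 0.14805 = 0.16302 s.

163.0 ms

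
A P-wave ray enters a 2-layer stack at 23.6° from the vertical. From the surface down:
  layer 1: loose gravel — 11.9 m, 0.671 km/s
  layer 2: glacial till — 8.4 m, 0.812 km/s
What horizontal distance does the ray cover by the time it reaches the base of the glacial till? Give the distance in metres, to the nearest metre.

Ray parameter p = sin 23.6° / 0.671 km/s = 5.9665e-01 s/km.
Layer 1: θ = 23.60°; offset = 11.9·tan 23.60° = 5.199 m.
Layer 2: sin θ = p·0.812 = 0.4845 → θ = 28.98°; offset = 8.4·tan 28.98° = 4.652 m.
Total horizontal offset = 9.851 m.

10 m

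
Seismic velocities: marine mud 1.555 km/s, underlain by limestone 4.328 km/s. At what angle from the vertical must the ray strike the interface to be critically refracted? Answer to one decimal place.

21.1°

At critical incidence the refracted ray runs along the interface (θ₂ = 90°), so sin θ_c = V₁/V₂.
θ_c = arcsin(1.555/4.328) = arcsin 0.3593 = 21.06°.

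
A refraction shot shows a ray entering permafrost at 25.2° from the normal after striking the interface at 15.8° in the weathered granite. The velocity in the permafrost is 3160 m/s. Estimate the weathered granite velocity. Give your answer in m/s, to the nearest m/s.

sin 15.8° = 0.2723; sin 25.2° = 0.4258.
V₁ = V₂·(sin θ₁/sin θ₂) = 3160·(0.2723/0.4258) = 2020.78 m/s.

2021 m/s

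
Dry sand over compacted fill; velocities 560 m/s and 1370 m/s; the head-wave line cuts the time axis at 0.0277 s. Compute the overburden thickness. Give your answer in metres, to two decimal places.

8.50 m

h = tᵢ·V₁·V₂ / (2·√(V₂²−V₁²)).
√(V₂²−V₁²) = √(1370² − 560²) = 1250.3 m/s.
h = 0.0277 s × 560 × 1370 / (2 × 1250.3) = 8.50 m.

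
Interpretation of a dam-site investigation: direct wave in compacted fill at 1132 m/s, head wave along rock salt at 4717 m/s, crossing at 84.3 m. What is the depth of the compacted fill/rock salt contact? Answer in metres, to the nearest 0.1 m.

x_cross = 2h·√((V₂+V₁)/(V₂−V₁)) → h = x_cross / (2·√((V₂+V₁)/(V₂−V₁))).
√((V₂+V₁)/(V₂−V₁)) = √((4717+1132)/(4717−1132)) = 1.2773.
h = 84.3 / (2·1.2773) = 33.00 m.

33.0 m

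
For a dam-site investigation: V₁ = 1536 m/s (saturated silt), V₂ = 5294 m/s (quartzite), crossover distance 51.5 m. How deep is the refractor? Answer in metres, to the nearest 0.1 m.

x_cross = 2h·√((V₂+V₁)/(V₂−V₁)) → h = x_cross / (2·√((V₂+V₁)/(V₂−V₁))).
√((V₂+V₁)/(V₂−V₁)) = √((5294+1536)/(5294−1536)) = 1.3481.
h = 51.5 / (2·1.3481) = 19.10 m.

19.1 m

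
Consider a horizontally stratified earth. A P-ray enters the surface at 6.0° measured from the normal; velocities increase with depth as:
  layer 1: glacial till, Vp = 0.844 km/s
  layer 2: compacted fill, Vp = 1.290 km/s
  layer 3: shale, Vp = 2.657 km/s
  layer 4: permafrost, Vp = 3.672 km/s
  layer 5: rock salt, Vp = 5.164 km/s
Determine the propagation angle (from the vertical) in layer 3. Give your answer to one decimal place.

19.2°

Ray parameter p = sin 6.0° / 0.844 = 1.2385e-01 s/km.
sin θ_3 = p·V_3 = 1.2385e-01 × 2.657 = 0.3291.
θ_3 = arcsin 0.3291 = 19.21°.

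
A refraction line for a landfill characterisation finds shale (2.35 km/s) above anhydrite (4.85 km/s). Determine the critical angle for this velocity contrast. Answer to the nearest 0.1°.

Critical incidence: sin θ_c = V₁/V₂ = 2.35/4.85 = 0.4845.
θ_c = arcsin 0.4845 = 28.98°.

29.0°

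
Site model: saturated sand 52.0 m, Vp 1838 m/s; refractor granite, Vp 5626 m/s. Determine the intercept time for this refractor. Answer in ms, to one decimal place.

θ_c = arcsin(V₁/V₂) = arcsin(1838/5626) = 19.07°; cos θ_c = 0.9451.
tᵢ = 2h·cos θ_c / V₁ = 2·52.0·0.9451 / 1838 = 0.05348 s.

53.5 ms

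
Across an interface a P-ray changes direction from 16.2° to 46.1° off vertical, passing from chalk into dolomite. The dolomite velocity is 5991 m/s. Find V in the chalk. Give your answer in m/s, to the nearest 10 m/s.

2320 m/s

Snell's law: sin 16.2°/V₁ = sin 46.1°/V₂.
V₁ = V₂·sin 16.2°/sin 46.1° = 5991 × 0.3872 = 2319.66 m/s.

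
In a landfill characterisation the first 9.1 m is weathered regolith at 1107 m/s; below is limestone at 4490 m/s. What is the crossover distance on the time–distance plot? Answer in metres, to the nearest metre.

23 m

θ_c = arcsin(1107/4490) = 14.27°, so cos θ_c = 0.9691 and tᵢ = 2h cos θ_c/V₁ = 0.0159 s.
At crossover x/V₁ = x/V₂ + tᵢ ⇒ x = tᵢ/(1/V₁ − 1/V₂) = 0.01593/(9.0334e-04 − 2.2272e-04) = 23.41 m.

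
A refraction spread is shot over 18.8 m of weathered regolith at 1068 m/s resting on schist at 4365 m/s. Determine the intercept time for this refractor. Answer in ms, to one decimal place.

34.1 ms

θ_c = arcsin(V₁/V₂) = arcsin(1068/4365) = 14.16°; cos θ_c = 0.9696.
tᵢ = 2h·cos θ_c / V₁ = 2·18.8·0.9696 / 1068 = 0.03414 s.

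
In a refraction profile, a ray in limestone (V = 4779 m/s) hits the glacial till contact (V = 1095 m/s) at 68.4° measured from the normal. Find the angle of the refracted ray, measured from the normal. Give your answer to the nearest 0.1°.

12.3°

sin θ₁/V₁ = sin θ₂/V₂ ⇒ sin θ₂ = 1095·sin 68.4°/4779 = 1095·0.9298/4779 = 0.2130.
θ₂ = sin⁻¹(0.2130) = 12.30° (from vertical).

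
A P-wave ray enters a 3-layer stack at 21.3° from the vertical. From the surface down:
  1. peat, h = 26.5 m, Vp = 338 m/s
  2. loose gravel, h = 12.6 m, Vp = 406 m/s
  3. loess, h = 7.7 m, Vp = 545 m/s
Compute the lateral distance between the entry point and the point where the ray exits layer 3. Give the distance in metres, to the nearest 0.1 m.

p = sin θ₁/V₁ = sin 21.3°/338 = 1.0747e-03 s/m is conserved through the stack.
Layer 1: θ = 21.30°; offset = 26.5·tan 21.30° = 10.332 m.
Layer 2: sin θ = p·406 = 0.4363 → θ = 25.87°; offset = 12.6·tan 25.87° = 6.110 m.
Layer 3: sin θ = p·545 = 0.5857 → θ = 35.85°; offset = 7.7·tan 35.85° = 5.564 m.
Total horizontal offset = 22.006 m.

22.0 m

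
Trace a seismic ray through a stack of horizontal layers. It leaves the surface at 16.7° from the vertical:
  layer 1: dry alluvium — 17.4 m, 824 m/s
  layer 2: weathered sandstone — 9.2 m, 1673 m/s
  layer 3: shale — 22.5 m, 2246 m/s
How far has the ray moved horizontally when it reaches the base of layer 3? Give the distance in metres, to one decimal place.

Ray parameter p = sin 16.7° / 824 m/s = 3.4874e-04 s/m.
Layer 1: θ = 16.70°; offset = 17.4·tan 16.70° = 5.220 m.
Layer 2: sin θ = p·1673 = 0.5834 → θ = 35.69°; offset = 9.2·tan 35.69° = 6.609 m.
Layer 3: sin θ = p·2246 = 0.7833 → θ = 51.56°; offset = 22.5·tan 51.56° = 28.348 m.
Σ offsets = 40.177 m.

40.2 m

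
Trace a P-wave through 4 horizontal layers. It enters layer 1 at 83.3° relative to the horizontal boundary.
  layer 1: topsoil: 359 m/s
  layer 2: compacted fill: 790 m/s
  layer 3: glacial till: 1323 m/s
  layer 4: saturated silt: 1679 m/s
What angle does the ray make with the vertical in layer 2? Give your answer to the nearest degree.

15°

From the normal: θ₁ = 90° − 83.3° = 6.7°.
Ray parameter p = sin 6.7° / 359 = 3.2499e-04 s/m.
sin θ_2 = p·V_2 = 3.2499e-04 × 790 = 0.2567.
θ_2 = 14.88° from the vertical.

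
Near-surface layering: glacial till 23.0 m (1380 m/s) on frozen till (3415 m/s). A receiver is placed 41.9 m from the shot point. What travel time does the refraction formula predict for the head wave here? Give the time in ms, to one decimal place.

θ_c = arcsin(V₁/V₂) = arcsin(1380/3415) = 23.83°, cos θ_c = 0.9147.
Intercept time tᵢ = 2h cos θ_c / V₁ = 2·23.0·0.9147/1380 = 0.03049 s.
t = x/V₂ + tᵢ = 41.9/3415 + 0.03049 = 0.04276 s.

42.8 ms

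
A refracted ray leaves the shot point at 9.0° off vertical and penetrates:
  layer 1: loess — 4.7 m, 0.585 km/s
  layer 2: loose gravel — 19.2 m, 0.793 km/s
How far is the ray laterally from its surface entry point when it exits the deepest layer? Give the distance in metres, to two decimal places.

Apply Snell's law at each interface; in layer i the horizontal offset is hᵢ·tan θᵢ.
Layer 1: θ = 9.00°; offset = 4.7·tan 9.00° = 0.7444 m.
Layer 2: sin θ = 0.793·sin 9.0°/0.585 = 0.2121, θ = 12.24°; offset = 19.2·tan 12.24° = 4.1662 m.
Total horizontal offset = 4.9106 m.

4.91 m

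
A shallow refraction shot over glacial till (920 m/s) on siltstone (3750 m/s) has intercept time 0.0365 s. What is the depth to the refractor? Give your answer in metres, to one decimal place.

h = tᵢ·V₁·V₂ / (2·√(V₂²−V₁²)).
√(V₂²−V₁²) = √(3750² − 920²) = 3635.4 m/s.
h = 0.0365 s × 920 × 3750 / (2 × 3635.4) = 17.32 m.

17.3 m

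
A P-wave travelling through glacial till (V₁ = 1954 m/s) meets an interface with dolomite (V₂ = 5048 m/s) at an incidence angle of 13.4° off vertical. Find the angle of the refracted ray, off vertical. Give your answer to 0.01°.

sin θ₁/V₁ = sin θ₂/V₂ ⇒ sin θ₂ = 5048·sin 13.4°/1954 = 5048·0.2317/1954 = 0.5987.
θ₂ = arcsin 0.5987 = 36.78° from the normal.

36.78°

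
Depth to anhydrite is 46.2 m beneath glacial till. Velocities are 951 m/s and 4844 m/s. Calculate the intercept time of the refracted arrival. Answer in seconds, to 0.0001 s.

θ_c = arcsin(V₁/V₂) = arcsin(951/4844) = 11.32°; cos θ_c = 0.9805.
tᵢ = 2h·cos θ_c / V₁ = 2·46.2·0.9805 / 951 = 0.09527 s.

0.0953 s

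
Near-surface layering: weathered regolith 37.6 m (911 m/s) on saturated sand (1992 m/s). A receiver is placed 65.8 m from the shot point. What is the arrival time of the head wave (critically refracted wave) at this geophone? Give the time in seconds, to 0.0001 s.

t = x/V₂ + 2h·√(V₂²−V₁²)/(V₁V₂).
√(V₂²−V₁²) = √(1992²−911²) = 1771.5 m/s; delay term = 2·37.6·1771.5/(911·1992) = 0.07341 s.
t = 65.8/1992 + 0.07341 = 0.10644 s.

0.1064 s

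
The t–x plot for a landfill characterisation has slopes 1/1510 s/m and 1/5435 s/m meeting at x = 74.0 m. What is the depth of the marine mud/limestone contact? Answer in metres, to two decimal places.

27.82 m

x_cross = 2h·√((V₂+V₁)/(V₂−V₁)) → h = x_cross / (2·√((V₂+V₁)/(V₂−V₁))).
√((V₂+V₁)/(V₂−V₁)) = √((5435+1510)/(5435−1510)) = 1.3302.
h = 74.0 / (2·1.3302) = 27.82 m.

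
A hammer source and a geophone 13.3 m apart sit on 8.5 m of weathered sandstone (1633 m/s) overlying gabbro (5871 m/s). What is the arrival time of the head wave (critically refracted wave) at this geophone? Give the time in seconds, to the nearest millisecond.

0.012 s

θ_c = arcsin(V₁/V₂) = arcsin(1633/5871) = 16.15°, cos θ_c = 0.9605.
Intercept time tᵢ = 2h cos θ_c / V₁ = 2·8.5·0.9605/1633 = 0.01000 s.
t = x/V₂ + tᵢ = 13.3/5871 + 0.01000 = 0.01226 s.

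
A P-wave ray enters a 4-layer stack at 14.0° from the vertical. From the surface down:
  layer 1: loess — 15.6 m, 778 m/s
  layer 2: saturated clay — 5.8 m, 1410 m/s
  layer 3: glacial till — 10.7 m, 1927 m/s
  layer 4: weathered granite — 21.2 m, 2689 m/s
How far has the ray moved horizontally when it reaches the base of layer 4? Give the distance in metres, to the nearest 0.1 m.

Ray parameter p = sin 14.0° / 778 m/s = 3.1095e-04 s/m.
Layer 1: θ = 14.00°; offset = 15.6·tan 14.00° = 3.890 m.
Layer 2: sin θ = p·1410 = 0.4384 → θ = 26.00°; offset = 5.8·tan 26.00° = 2.829 m.
Layer 3: sin θ = p·1927 = 0.5992 → θ = 36.81°; offset = 10.7·tan 36.81° = 8.008 m.
Layer 4: sin θ = p·2689 = 0.8362 → θ = 56.74°; offset = 21.2·tan 56.74° = 32.318 m.
Total horizontal offset = 47.046 m.

47.0 m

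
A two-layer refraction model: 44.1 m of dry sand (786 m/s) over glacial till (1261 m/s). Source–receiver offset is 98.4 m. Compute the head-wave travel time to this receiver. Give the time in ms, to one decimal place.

165.8 ms

t = x/V₂ + 2h·√(V₂²−V₁²)/(V₁V₂).
√(V₂²−V₁²) = √(1261²−786²) = 986.1 m/s; delay term = 2·44.1·986.1/(786·1261) = 0.08775 s.
t = 98.4/1261 + 0.08775 = 0.16578 s.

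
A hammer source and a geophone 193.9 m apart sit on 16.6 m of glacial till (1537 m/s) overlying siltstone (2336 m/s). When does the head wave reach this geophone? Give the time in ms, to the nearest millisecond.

t = x/V₂ + 2h·√(V₂²−V₁²)/(V₁V₂).
√(V₂²−V₁²) = √(2336²−1537²) = 1759.1 m/s; delay term = 2·16.6·1759.1/(1537·2336) = 0.01627 s.
t = 193.9/2336 + 0.01627 = 0.09927 s.

99 ms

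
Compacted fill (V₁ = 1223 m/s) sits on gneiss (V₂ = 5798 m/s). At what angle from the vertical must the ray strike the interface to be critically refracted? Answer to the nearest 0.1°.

Critical incidence: sin θ_c = V₁/V₂ = 1223/5798 = 0.2109.
θ_c = arcsin 0.2109 = 12.18°.

12.2°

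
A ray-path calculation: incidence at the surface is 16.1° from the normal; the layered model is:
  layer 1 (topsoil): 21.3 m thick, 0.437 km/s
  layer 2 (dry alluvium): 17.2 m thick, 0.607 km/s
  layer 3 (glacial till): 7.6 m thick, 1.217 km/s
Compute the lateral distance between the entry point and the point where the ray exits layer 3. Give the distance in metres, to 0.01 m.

Ray parameter p = sin 16.1° / 0.437 km/s = 6.3459e-01 s/km.
Layer 1: θ = 16.10°; offset = 21.3·tan 16.10° = 6.1479 m.
Layer 2: sin θ = p·0.607 = 0.3852 → θ = 22.66°; offset = 17.2·tan 22.66° = 7.1793 m.
Layer 3: sin θ = p·1.217 = 0.7723 → θ = 50.56°; offset = 7.6·tan 50.56° = 9.2393 m.
Total horizontal offset = 22.5666 m.

22.57 m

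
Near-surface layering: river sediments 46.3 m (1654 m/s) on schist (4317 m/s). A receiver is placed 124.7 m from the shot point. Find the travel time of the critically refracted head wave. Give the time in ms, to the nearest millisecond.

θ_c = arcsin(V₁/V₂) = arcsin(1654/4317) = 22.53°, cos θ_c = 0.9237.
Intercept time tᵢ = 2h cos θ_c / V₁ = 2·46.3·0.9237/1654 = 0.05171 s.
t = x/V₂ + tᵢ = 124.7/4317 + 0.05171 = 0.08060 s.

81 ms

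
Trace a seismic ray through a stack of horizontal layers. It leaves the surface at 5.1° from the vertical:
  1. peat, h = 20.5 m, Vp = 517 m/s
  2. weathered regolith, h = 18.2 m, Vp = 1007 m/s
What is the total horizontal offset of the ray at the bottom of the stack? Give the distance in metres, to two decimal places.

5.03 m

Apply Snell's law at each interface; in layer i the horizontal offset is hᵢ·tan θᵢ.
Layer 1: θ = 5.10°; offset = 20.5·tan 5.10° = 1.8296 m.
Layer 2: sin θ = 1007·sin 5.1°/517 = 0.1731, θ = 9.97°; offset = 18.2·tan 9.97° = 3.1996 m.
Σ offsets = 5.0292 m.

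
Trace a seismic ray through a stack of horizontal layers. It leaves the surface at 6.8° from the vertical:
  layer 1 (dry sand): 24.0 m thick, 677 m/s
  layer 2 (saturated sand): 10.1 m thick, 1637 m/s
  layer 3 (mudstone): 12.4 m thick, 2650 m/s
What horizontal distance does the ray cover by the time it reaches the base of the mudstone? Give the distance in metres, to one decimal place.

12.4 m

Apply Snell's law at each interface; in layer i the horizontal offset is hᵢ·tan θᵢ.
Layer 1: θ = 6.80°; offset = 24.0·tan 6.80° = 2.862 m.
Layer 2: sin θ = 1637·sin 6.8°/677 = 0.2863, θ = 16.64°; offset = 10.1·tan 16.64° = 3.018 m.
Layer 3: sin θ = 2650·sin 6.8°/677 = 0.4635, θ = 27.61°; offset = 12.4·tan 27.61° = 6.486 m.
Summing the layer offsets gives 12.366 m.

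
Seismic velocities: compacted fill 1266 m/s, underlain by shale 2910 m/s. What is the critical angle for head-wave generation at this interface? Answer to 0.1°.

25.8°

At critical incidence the refracted ray runs along the interface (θ₂ = 90°), so sin θ_c = V₁/V₂.
θ_c = arcsin(1266/2910) = arcsin 0.4351 = 25.79°.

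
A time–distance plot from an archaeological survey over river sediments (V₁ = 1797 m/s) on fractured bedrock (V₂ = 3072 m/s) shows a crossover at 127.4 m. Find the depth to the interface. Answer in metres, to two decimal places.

32.60 m

h = (x_cross/2)·√((V₂−V₁)/(V₂+V₁)).
(V₂−V₁)/(V₂+V₁) = (3072−1797)/(3072+1797) = 0.2619; √ = 0.5117.
h = (127.4/2)·0.5117 = 32.60 m.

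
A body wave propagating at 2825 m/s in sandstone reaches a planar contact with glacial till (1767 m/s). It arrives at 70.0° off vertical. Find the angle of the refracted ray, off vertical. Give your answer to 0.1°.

36.0°

sin θ₁/V₁ = sin θ₂/V₂ ⇒ sin θ₂ = 1767·sin 70.0°/2825 = 1767·0.9397/2825 = 0.5878.
θ₂ = arcsin 0.5878 = 36.00° from the normal.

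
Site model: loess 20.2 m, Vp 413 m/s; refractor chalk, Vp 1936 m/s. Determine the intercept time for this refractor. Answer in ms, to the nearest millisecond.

96 ms

θ_c = arcsin(V₁/V₂) = arcsin(413/1936) = 12.32°; cos θ_c = 0.9770.
tᵢ = 2h·cos θ_c / V₁ = 2·20.2·0.9770 / 413 = 0.09557 s.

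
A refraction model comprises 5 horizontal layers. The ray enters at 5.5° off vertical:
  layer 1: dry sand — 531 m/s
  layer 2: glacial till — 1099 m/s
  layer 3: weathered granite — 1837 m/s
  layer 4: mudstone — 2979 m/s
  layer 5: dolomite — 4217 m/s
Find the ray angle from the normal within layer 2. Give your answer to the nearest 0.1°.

11.4°

Ray parameter p = sin 5.5° / 531 = 1.8050e-04 s/m.
sin θ_2 = p·V_2 = 1.8050e-04 × 1099 = 0.1984.
θ_2 = arcsin 0.1984 = 11.44°.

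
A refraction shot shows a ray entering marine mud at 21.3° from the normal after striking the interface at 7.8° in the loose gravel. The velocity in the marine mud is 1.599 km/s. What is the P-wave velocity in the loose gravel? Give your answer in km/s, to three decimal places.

Snell's law: sin 7.8°/V₁ = sin 21.3°/V₂.
V₁ = V₂·sin 7.8°/sin 21.3° = 1.599 × 0.3736 = 0.597 km/s.

0.597 km/s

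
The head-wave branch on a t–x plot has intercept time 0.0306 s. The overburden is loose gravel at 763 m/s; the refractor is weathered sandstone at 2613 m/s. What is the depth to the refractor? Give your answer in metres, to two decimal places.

12.21 m

h = tᵢ·V₁·V₂ / (2·√(V₂²−V₁²)).
√(V₂²−V₁²) = √(2613² − 763²) = 2499.1 m/s.
h = 0.0306 s × 763 × 2613 / (2 × 2499.1) = 12.21 m.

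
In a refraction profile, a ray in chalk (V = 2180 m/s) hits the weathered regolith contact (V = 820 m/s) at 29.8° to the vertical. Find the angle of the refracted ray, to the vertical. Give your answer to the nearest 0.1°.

10.8°

sin θ₁/V₁ = sin θ₂/V₂ ⇒ sin θ₂ = 820·sin 29.8°/2180 = 820·0.4970/2180 = 0.1869.
θ₂ = sin⁻¹(0.1869) = 10.77° (from vertical).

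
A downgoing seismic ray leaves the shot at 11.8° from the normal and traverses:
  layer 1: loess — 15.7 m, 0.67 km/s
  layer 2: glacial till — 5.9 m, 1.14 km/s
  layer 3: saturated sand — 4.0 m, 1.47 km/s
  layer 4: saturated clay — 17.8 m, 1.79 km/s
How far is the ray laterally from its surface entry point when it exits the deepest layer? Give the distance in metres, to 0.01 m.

Apply Snell's law at each interface; in layer i the horizontal offset is hᵢ·tan θᵢ.
Layer 1: θ = 11.80°; offset = 15.7·tan 11.80° = 3.2799 m.
Layer 2: sin θ = 1.14·sin 11.8°/0.67 = 0.3479, θ = 20.36°; offset = 5.9·tan 20.36° = 2.1897 m.
Layer 3: sin θ = 1.47·sin 11.8°/0.67 = 0.4487, θ = 26.66°; offset = 4.0·tan 26.66° = 2.0082 m.
Layer 4: sin θ = 1.79·sin 11.8°/0.67 = 0.5463, θ = 33.12°; offset = 17.8·tan 33.12° = 11.6109 m.
Σ offsets = 19.0887 m.

19.09 m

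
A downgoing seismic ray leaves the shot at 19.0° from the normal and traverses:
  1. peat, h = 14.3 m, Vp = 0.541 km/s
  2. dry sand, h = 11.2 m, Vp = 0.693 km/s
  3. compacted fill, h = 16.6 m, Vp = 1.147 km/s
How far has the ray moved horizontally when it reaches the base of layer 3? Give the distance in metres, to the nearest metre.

Ray parameter p = sin 19.0° / 0.541 km/s = 6.0179e-01 s/km.
Layer 1: θ = 19.00°; offset = 14.3·tan 19.00° = 4.924 m.
Layer 2: sin θ = p·0.693 = 0.4170 → θ = 24.65°; offset = 11.2·tan 24.65° = 5.139 m.
Layer 3: sin θ = p·1.147 = 0.6903 → θ = 43.65°; offset = 16.6·tan 43.65° = 15.836 m.
Σ offsets = 25.899 m.

26 m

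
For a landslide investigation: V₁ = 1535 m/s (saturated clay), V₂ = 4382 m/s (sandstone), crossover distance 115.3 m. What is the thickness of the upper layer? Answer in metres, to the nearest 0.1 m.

40.0 m

x_cross = 2h·√((V₂+V₁)/(V₂−V₁)) → h = x_cross / (2·√((V₂+V₁)/(V₂−V₁))).
√((V₂+V₁)/(V₂−V₁)) = √((4382+1535)/(4382−1535)) = 1.4416.
h = 115.3 / (2·1.4416) = 39.99 m.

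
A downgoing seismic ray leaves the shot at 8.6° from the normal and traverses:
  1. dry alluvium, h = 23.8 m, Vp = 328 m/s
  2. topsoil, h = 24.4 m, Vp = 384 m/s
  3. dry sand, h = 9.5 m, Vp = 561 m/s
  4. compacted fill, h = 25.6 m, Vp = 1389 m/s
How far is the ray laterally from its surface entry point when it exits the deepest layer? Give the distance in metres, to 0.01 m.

p = sin θ₁/V₁ = sin 8.6°/328 = 4.5590e-04 s/m is conserved through the stack.
Layer 1: θ = 8.60°; offset = 23.8·tan 8.60° = 3.5994 m.
Layer 2: sin θ = p·384 = 0.1751 → θ = 10.08°; offset = 24.4·tan 10.08° = 4.3386 m.
Layer 3: sin θ = p·561 = 0.2558 → θ = 14.82°; offset = 9.5·tan 14.82° = 2.5133 m.
Layer 4: sin θ = p·1389 = 0.6332 → θ = 39.29°; offset = 25.6·tan 39.29° = 20.9459 m.
Summing the layer offsets gives 31.3972 m.

31.40 m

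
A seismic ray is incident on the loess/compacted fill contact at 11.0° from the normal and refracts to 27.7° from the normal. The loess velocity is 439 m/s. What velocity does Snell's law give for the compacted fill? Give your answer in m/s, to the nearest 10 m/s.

Snell's law: sin 11.0°/V₁ = sin 27.7°/V₂.
V₂ = V₁·sin 27.7°/sin 11.0° = 439 × 2.4362 = 1069.48 m/s.

1070 m/s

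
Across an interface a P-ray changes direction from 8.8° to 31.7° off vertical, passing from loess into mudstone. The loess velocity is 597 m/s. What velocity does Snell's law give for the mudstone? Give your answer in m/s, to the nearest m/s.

Snell's law: sin 8.8°/V₁ = sin 31.7°/V₂.
V₂ = V₁·sin 31.7°/sin 8.8° = 597 × 3.4348 = 2050.56 m/s.

2051 m/s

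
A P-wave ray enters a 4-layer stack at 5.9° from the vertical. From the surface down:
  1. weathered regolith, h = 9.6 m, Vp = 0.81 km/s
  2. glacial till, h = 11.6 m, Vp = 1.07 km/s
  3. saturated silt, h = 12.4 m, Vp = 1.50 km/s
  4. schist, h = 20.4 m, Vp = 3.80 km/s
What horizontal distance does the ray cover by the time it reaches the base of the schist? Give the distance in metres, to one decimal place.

Ray parameter p = sin 5.9° / 0.81 km/s = 1.2690e-01 s/km.
Layer 1: θ = 5.90°; offset = 9.6·tan 5.90° = 0.992 m.
Layer 2: sin θ = p·1.07 = 0.1358 → θ = 7.80°; offset = 11.6·tan 7.80° = 1.590 m.
Layer 3: sin θ = p·1.50 = 0.1904 → θ = 10.97°; offset = 12.4·tan 10.97° = 2.404 m.
Layer 4: sin θ = p·3.80 = 0.4822 → θ = 28.83°; offset = 20.4·tan 28.83° = 11.230 m.
Σ offsets = 16.216 m.

16.2 m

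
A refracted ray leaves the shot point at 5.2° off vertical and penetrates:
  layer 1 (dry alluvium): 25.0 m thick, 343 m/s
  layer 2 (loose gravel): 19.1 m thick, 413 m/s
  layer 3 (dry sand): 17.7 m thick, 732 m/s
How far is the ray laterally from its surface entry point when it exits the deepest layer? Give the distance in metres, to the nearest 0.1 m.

7.9 m

Ray parameter p = sin 5.2° / 343 m/s = 2.6423e-04 s/m.
Layer 1: θ = 5.20°; offset = 25.0·tan 5.20° = 2.275 m.
Layer 2: sin θ = p·413 = 0.1091 → θ = 6.27°; offset = 19.1·tan 6.27° = 2.097 m.
Layer 3: sin θ = p·732 = 0.1934 → θ = 11.15°; offset = 17.7·tan 11.15° = 3.489 m.
Σ offsets = 7.861 m.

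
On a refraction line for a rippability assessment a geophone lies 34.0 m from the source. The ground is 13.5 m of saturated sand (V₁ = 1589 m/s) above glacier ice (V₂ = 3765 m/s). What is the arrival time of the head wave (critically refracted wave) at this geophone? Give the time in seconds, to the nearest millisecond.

0.024 s

t = x/V₂ + 2h·√(V₂²−V₁²)/(V₁V₂).
√(V₂²−V₁²) = √(3765²−1589²) = 3413.3 m/s; delay term = 2·13.5·3413.3/(1589·3765) = 0.01540 s.
t = 34.0/3765 + 0.01540 = 0.02443 s.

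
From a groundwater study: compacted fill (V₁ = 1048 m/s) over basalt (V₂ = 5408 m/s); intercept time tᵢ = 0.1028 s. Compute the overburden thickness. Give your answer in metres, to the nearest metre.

55 m

h = tᵢ·V₁·V₂ / (2·√(V₂²−V₁²)).
√(V₂²−V₁²) = √(5408² − 1048²) = 5305.5 m/s.
h = 0.1028 s × 1048 × 5408 / (2 × 5305.5) = 54.91 m.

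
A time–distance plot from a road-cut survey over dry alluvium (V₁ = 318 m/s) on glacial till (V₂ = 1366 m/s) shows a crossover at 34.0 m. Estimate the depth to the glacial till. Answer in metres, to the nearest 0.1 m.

x_cross = 2h·√((V₂+V₁)/(V₂−V₁)) → h = x_cross / (2·√((V₂+V₁)/(V₂−V₁))).
√((V₂+V₁)/(V₂−V₁)) = √((1366+318)/(1366−318)) = 1.2676.
h = 34.0 / (2·1.2676) = 13.41 m.

13.4 m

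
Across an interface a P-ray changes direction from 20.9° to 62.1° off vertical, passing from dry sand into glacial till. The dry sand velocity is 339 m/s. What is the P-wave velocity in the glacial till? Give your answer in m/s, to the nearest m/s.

840 m/s

Snell's law: sin 20.9°/V₁ = sin 62.1°/V₂.
V₂ = V₁·sin 62.1°/sin 20.9° = 339 × 2.4774 = 839.82 m/s.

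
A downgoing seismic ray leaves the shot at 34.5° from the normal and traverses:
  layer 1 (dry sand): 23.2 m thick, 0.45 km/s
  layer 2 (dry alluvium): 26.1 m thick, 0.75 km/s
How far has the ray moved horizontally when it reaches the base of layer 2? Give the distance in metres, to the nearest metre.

Apply Snell's law at each interface; in layer i the horizontal offset is hᵢ·tan θᵢ.
Layer 1: θ = 34.50°; offset = 23.2·tan 34.50° = 15.945 m.
Layer 2: sin θ = 0.75·sin 34.5°/0.45 = 0.9440, θ = 70.74°; offset = 26.1·tan 70.74° = 74.682 m.
Total horizontal offset = 90.627 m.

91 m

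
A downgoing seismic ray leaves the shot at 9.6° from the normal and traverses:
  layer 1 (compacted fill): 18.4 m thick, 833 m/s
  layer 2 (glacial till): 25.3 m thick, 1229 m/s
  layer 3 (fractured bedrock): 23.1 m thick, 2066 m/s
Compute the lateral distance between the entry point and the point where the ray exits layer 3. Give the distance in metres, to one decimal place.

20.0 m

p = sin θ₁/V₁ = sin 9.6°/833 = 2.0020e-04 s/m is conserved through the stack.
Layer 1: θ = 9.60°; offset = 18.4·tan 9.60° = 3.112 m.
Layer 2: sin θ = p·1229 = 0.2460 → θ = 14.24°; offset = 25.3·tan 14.24° = 6.422 m.
Layer 3: sin θ = p·2066 = 0.4136 → θ = 24.43°; offset = 23.1·tan 24.43° = 10.494 m.
Total horizontal offset = 20.029 m.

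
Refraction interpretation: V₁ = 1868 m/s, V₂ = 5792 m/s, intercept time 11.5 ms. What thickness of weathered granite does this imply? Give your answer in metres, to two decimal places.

11.35 m

h = tᵢ·V₁·V₂ / (2·√(V₂²−V₁²)).
√(V₂²−V₁²) = √(5792² − 1868²) = 5482.5 m/s.
h = 0.0115 s × 1868 × 5792 / (2 × 5482.5) = 11.35 m.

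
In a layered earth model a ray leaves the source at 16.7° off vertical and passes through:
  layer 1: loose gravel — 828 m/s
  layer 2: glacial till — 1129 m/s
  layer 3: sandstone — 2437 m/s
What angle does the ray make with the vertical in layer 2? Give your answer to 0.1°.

23.1°

Ray parameter p = sin 16.7° / 828 = 3.4705e-04 s/m.
sin θ_2 = p·V_2 = 3.4705e-04 × 1129 = 0.3918.
θ_2 = 23.07° from the vertical.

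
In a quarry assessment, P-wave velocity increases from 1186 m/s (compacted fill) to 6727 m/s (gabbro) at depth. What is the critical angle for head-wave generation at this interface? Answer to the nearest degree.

10°

Critical incidence: sin θ_c = V₁/V₂ = 1186/6727 = 0.1763.
θ_c = arcsin 0.1763 = 10.15°.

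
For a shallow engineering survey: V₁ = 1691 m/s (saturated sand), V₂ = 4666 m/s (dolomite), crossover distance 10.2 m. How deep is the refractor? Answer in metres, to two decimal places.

h = (x_cross/2)·√((V₂−V₁)/(V₂+V₁)).
(V₂−V₁)/(V₂+V₁) = (4666−1691)/(4666+1691) = 0.4680; √ = 0.6841.
h = (10.2/2)·0.6841 = 3.49 m.

3.49 m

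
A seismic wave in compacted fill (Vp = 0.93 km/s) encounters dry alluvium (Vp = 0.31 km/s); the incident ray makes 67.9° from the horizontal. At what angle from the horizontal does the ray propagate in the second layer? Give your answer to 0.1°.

Convert to the normal: θ₁ = 90° − 67.9° = 22.1°.
Snell's law: sin θ₂ = (V₂/V₁)·sin θ₁ = (0.31/0.93)·sin 22.1° = 0.1254.
θ₂ = arcsin 0.1254 = 7.20° from the normal.
From the interface: 90° − 7.20° = 82.80°.

82.8°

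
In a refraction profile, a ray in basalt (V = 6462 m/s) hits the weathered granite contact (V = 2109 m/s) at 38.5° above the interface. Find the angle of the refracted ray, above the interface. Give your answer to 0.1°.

Convert to the normal: θ₁ = 90° − 38.5° = 51.5°.
sin θ₁/V₁ = sin θ₂/V₂ ⇒ sin θ₂ = 2109·sin 51.5°/6462 = 2109·0.7826/6462 = 0.2554.
θ₂ = arcsin 0.2554 = 14.80° from the normal.
From the interface: 90° − 14.80° = 75.20°.

75.2°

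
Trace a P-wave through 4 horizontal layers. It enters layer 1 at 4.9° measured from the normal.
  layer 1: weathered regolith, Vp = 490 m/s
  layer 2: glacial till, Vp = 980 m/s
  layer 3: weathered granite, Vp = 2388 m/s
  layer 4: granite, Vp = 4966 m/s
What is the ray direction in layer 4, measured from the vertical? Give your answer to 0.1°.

Ray parameter p = sin 4.9° / 490 = 1.7432e-04 s/m.
sin θ_4 = p·V_4 = 1.7432e-04 × 4966 = 0.8657.
θ_4 = 59.96° from the vertical.

60.0°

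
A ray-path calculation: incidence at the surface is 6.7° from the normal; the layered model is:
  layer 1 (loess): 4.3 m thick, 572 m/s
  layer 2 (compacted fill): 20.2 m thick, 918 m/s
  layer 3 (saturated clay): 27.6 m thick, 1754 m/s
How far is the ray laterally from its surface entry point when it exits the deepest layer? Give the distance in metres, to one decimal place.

14.9 m

p = sin θ₁/V₁ = sin 6.7°/572 = 2.0397e-04 s/m is conserved through the stack.
Layer 1: θ = 6.70°; offset = 4.3·tan 6.70° = 0.505 m.
Layer 2: sin θ = p·918 = 0.1872 → θ = 10.79°; offset = 20.2·tan 10.79° = 3.850 m.
Layer 3: sin θ = p·1754 = 0.3578 → θ = 20.96°; offset = 27.6·tan 20.96° = 10.574 m.
Summing the layer offsets gives 14.930 m.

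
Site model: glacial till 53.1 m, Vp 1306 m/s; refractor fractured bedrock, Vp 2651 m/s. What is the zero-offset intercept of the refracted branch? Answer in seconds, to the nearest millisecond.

θ_c = arcsin(V₁/V₂) = arcsin(1306/2651) = 29.51°; cos θ_c = 0.8702.
tᵢ = 2h·cos θ_c / V₁ = 2·53.1·0.8702 / 1306 = 0.07076 s.

0.071 s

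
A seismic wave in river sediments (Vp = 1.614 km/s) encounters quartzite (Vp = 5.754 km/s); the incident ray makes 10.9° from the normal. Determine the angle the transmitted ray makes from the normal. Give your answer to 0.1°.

sin θ₁/V₁ = sin θ₂/V₂ ⇒ sin θ₂ = 5.754·sin 10.9°/1.614 = 5.754·0.1891/1.614 = 0.6741.
θ₂ = sin⁻¹(0.6741) = 42.39° (from vertical).

42.4°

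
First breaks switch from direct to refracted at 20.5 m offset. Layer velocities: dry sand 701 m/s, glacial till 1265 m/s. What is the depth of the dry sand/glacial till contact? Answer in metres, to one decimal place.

5.5 m

x_cross = 2h·√((V₂+V₁)/(V₂−V₁)) → h = x_cross / (2·√((V₂+V₁)/(V₂−V₁))).
√((V₂+V₁)/(V₂−V₁)) = √((1265+701)/(1265−701)) = 1.8670.
h = 20.5 / (2·1.8670) = 5.49 m.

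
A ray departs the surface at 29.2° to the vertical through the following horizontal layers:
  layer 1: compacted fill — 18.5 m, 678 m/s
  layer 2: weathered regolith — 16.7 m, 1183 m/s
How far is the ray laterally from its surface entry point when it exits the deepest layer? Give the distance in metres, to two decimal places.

37.43 m

p = sin θ₁/V₁ = sin 29.2°/678 = 7.1956e-04 s/m is conserved through the stack.
Layer 1: θ = 29.20°; offset = 18.5·tan 29.20° = 10.3393 m.
Layer 2: sin θ = p·1183 = 0.8512 → θ = 58.35°; offset = 16.7·tan 58.35° = 27.0886 m.
Σ offsets = 37.4279 m.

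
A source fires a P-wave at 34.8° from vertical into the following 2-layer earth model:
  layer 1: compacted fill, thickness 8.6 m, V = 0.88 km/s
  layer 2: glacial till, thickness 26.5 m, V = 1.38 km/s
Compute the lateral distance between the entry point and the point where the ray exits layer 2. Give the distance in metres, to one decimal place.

59.1 m

Apply Snell's law at each interface; in layer i the horizontal offset is hᵢ·tan θᵢ.
Layer 1: θ = 34.80°; offset = 8.6·tan 34.80° = 5.977 m.
Layer 2: sin θ = 1.38·sin 34.8°/0.88 = 0.8950, θ = 63.51°; offset = 26.5·tan 63.51° = 53.165 m.
Summing the layer offsets gives 59.142 m.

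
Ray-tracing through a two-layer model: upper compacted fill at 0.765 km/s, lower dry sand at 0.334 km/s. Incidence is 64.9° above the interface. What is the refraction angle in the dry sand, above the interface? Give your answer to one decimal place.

Convert to the normal: θ₁ = 90° − 64.9° = 25.1°.
sin θ₁/V₁ = sin θ₂/V₂ ⇒ sin θ₂ = 0.334·sin 25.1°/0.765 = 0.334·0.4242/0.765 = 0.1852.
θ₂ = arcsin 0.1852 = 10.67° from the normal.
From the interface: 90° − 10.67° = 79.33°.

79.3°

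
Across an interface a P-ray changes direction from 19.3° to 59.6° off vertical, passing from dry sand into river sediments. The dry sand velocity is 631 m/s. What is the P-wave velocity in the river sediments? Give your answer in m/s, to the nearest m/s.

1647 m/s

Snell's law: sin 19.3°/V₁ = sin 59.6°/V₂.
V₂ = V₁·sin 59.6°/sin 19.3° = 631 × 2.6096 = 1646.66 m/s.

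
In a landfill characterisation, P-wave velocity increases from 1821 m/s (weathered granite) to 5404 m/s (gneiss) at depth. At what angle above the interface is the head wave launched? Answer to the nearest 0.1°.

70.3°

Critical incidence: sin θ_c = V₁/V₂ = 1821/5404 = 0.3370.
θ_c = arcsin 0.3370 = 19.69°.
Measured from the interface: 90° − 19.69° = 70.31°.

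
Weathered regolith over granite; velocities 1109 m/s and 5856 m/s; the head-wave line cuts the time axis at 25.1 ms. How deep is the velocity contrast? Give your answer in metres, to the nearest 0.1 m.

θ_c = arcsin(1109/5856) = 10.92°; cos θ_c = 0.9819.
tᵢ = 2h cos θ_c/V₁ ⇒ h = tᵢ·V₁/(2 cos θ_c) = 0.0251·1109/(2·0.9819) = 14.17 m.

14.2 m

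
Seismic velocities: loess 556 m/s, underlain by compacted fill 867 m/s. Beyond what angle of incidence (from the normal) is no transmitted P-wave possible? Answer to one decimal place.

Critical incidence: sin θ_c = V₁/V₂ = 556/867 = 0.6413.
θ_c = arcsin 0.6413 = 39.89°.

39.9°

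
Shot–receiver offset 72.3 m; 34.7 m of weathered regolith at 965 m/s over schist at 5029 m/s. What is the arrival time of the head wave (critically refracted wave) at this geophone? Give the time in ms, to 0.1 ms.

85.0 ms

t = x/V₂ + 2h·√(V₂²−V₁²)/(V₁V₂).
√(V₂²−V₁²) = √(5029²−965²) = 4935.5 m/s; delay term = 2·34.7·4935.5/(965·5029) = 0.07058 s.
t = 72.3/5029 + 0.07058 = 0.08496 s.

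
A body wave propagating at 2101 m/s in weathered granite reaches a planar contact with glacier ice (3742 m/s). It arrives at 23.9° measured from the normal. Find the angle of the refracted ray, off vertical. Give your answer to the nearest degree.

46°

Snell's law: sin θ₂ = (V₂/V₁)·sin θ₁ = (3742/2101)·sin 23.9° = 0.7216.
θ₂ = arcsin 0.7216 = 46.19° from the normal.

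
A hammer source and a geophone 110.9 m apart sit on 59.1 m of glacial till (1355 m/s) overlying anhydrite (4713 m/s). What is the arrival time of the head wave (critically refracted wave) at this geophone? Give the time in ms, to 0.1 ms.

107.1 ms

θ_c = arcsin(V₁/V₂) = arcsin(1355/4713) = 16.71°, cos θ_c = 0.9578.
Intercept time tᵢ = 2h cos θ_c / V₁ = 2·59.1·0.9578/1355 = 0.08355 s.
t = x/V₂ + tᵢ = 110.9/4713 + 0.08355 = 0.10708 s.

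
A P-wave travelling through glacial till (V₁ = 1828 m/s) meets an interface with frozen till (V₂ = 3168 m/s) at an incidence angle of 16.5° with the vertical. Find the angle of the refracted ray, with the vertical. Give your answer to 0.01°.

29.49°

sin θ₁/V₁ = sin θ₂/V₂ ⇒ sin θ₂ = 3168·sin 16.5°/1828 = 3168·0.2840/1828 = 0.4922.
θ₂ = sin⁻¹(0.4922) = 29.49° (from vertical).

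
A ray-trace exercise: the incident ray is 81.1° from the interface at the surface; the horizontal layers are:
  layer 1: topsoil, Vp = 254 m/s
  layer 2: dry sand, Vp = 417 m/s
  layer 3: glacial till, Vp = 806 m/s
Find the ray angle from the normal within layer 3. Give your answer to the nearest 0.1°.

29.4°

From the normal: θ₁ = 90° − 81.1° = 8.9°.
Ray parameter p = sin 8.9° / 254 = 6.0910e-04 s/m.
sin θ_3 = p·V_3 = 6.0910e-04 × 806 = 0.4909.
θ_3 = 29.40° from the vertical.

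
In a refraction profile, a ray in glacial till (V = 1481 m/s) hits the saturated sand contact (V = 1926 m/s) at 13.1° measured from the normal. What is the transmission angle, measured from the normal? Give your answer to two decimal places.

Snell's law: sin θ₂ = (V₂/V₁)·sin θ₁ = (1926/1481)·sin 13.1° = 0.2948.
θ₂ = arcsin 0.2948 = 17.14° from the normal.

17.14°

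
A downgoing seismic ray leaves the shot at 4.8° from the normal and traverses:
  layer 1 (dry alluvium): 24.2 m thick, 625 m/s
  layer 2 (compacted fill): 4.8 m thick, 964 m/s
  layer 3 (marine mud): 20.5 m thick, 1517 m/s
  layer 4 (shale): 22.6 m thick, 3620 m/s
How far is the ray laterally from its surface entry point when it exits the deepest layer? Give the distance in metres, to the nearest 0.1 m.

19.4 m

p = sin θ₁/V₁ = sin 4.8°/625 = 1.3388e-04 s/m is conserved through the stack.
Layer 1: θ = 4.80°; offset = 24.2·tan 4.80° = 2.032 m.
Layer 2: sin θ = p·964 = 0.1291 → θ = 7.42°; offset = 4.8·tan 7.42° = 0.625 m.
Layer 3: sin θ = p·1517 = 0.2031 → θ = 11.72°; offset = 20.5·tan 11.72° = 4.252 m.
Layer 4: sin θ = p·3620 = 0.4847 → θ = 28.99°; offset = 22.6·tan 28.99° = 12.522 m.
Total horizontal offset = 19.432 m.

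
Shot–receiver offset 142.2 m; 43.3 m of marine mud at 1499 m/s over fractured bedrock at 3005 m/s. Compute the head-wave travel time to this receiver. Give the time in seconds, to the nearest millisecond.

t = x/V₂ + 2h·√(V₂²−V₁²)/(V₁V₂).
√(V₂²−V₁²) = √(3005²−1499²) = 2604.4 m/s; delay term = 2·43.3·2604.4/(1499·3005) = 0.05007 s.
t = 142.2/3005 + 0.05007 = 0.09739 s.

0.097 s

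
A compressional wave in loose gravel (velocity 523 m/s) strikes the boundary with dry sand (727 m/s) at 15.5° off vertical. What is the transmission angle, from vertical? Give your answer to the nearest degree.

Snell's law: sin θ₂ = (V₂/V₁)·sin θ₁ = (727/523)·sin 15.5° = 0.3715.
θ₂ = arcsin 0.3715 = 21.81° from the normal.

22°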